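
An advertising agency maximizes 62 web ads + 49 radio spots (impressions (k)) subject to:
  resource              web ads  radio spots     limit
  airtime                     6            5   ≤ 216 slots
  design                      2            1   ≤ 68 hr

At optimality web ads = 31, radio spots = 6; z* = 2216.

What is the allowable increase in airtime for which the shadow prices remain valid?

Binding constraints: airtime, design. The basis is B = [[6,5],[2,1]] with det -4.
Per unit increase in airtime, x* moves by d = (-0.25, 0.5).
The basis stays optimal until web ads reaches 0; allowable increase = 124 slots.

124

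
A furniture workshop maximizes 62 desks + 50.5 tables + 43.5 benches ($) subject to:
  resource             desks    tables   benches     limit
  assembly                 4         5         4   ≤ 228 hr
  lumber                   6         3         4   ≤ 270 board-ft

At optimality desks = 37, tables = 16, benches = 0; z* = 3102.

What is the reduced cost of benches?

At the optimum: assembly uses 228 of 228 (binding); lumber uses 270 of 270 (binding).
The binding rows give the dual system: 4·y_assembly + 6·y_lumber = 62 and 5·y_assembly + 3·y_lumber = 50.5.
→ y_assembly = 6.5 and y_lumber = 6.
Reduced cost of benches: c₃ − yᵀa₃ = 43.5 − (6.5·4 + 6·4) = 43.5 − 50 = -6.5.

-6.5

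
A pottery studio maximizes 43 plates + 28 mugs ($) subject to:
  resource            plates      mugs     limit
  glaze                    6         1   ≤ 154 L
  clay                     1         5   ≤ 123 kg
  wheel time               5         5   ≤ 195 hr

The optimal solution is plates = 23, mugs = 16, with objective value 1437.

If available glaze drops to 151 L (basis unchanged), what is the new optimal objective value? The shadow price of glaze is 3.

Δb = -3, so new z* = 1437 + (3)·(-3) = 1437 − 9 = 1428.

1428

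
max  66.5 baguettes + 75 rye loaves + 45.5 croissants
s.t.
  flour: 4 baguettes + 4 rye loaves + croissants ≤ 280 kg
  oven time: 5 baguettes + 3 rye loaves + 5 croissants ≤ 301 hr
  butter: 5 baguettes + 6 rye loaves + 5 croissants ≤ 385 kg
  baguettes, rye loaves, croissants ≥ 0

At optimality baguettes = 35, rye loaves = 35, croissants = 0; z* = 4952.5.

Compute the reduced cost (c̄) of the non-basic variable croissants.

At the optimum: flour uses 280 of 280 (binding); oven time uses 280 of 301 (slack = 21); butter uses 385 of 385 (binding).
Since oven time is not tight, its dual is 0.
The binding rows give the dual system: 4·y_flour + 5·y_butter = 66.5 and 4·y_flour + 6·y_butter = 75.
→ y_flour = 6 and y_butter = 8.5.
Reduced cost of croissants: c₃ − yᵀa₃ = 45.5 − (6·1 + 8.5·5) = 45.5 − 48.5 = -3.

-3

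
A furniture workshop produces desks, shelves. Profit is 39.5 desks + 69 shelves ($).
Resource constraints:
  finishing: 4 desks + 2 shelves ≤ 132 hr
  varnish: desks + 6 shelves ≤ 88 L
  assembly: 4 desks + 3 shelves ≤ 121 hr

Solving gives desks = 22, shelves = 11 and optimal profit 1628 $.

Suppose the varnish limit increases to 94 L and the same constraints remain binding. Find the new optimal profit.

At the optimum: finishing uses 110 of 132 (slack = 22); varnish uses 88 of 88 (binding); assembly uses 121 of 121 (binding).
By complementary slackness, y = 0 for the non-binding constraint.
Dual feasibility on the basic columns requires 1·y_varnish + 4·y_assembly = 39.5, 6·y_varnish + 3·y_assembly = 69.
→ y_varnish = 7.5 and y_assembly = 8.
Δz = y_varnish·Δb = 7.5 × (6) = 45, so new z* = 1628 + 45 = 1673.

1673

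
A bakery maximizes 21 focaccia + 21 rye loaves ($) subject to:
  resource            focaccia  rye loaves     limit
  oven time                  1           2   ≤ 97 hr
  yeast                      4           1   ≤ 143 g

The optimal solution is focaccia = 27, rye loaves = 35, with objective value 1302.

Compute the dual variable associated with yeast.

3

Both oven time and yeast are binding at x*.
From A_Bᵀ y = c: 1·y_oven time + 4·y_yeast = 21; 2·y_oven time + 1·y_yeast = 21.
This yields shadow prices y_oven time = 9, y_yeast = 3.
Shadow price of yeast = 3.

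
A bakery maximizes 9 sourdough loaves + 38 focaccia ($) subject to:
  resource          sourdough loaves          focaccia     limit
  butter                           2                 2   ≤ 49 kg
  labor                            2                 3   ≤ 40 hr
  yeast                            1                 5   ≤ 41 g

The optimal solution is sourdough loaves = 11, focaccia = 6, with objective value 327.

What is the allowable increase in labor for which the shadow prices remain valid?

13.125

Binding constraints: labor, yeast. The basis is B = [[2,3],[1,5]] with det 7.
Per unit increase in labor, x* moves by d = (0.7143, -0.1429).
The basis stays optimal until butter becomes binding; allowable increase = 13.125 hr.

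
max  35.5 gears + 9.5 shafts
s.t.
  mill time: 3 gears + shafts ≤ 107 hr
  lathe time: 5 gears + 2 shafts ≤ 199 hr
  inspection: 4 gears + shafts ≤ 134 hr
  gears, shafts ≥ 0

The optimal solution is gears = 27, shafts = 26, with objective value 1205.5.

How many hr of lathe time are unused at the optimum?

12

lathe time used = 5·27 + 2·26 = 187; slack = 199 − 187 = 12.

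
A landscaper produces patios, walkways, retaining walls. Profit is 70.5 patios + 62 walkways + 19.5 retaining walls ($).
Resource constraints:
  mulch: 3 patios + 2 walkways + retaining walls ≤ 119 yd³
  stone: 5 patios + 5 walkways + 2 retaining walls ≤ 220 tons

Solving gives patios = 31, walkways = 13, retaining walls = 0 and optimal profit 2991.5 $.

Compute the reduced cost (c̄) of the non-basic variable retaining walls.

Both mulch and stone are binding at x*.
Dual feasibility on the basic columns requires 3·y_mulch + 5·y_stone = 70.5, 2·y_mulch + 5·y_stone = 62.
→ y_mulch = 8.5 and y_stone = 9.
Reduced cost of retaining walls: c₃ − yᵀa₃ = 19.5 − (8.5·1 + 9·2) = 19.5 − 26.5 = -7.

-7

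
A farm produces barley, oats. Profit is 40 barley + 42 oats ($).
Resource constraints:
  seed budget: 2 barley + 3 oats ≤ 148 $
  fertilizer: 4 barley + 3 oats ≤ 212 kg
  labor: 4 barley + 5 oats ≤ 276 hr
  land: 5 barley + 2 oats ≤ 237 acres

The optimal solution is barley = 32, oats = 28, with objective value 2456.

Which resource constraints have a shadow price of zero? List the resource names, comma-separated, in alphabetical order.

seed budget: 148/148 (binding)
fertilizer: 212/212 (binding)
labor: 268/276 (slack 8)
land: 216/237 (slack 21)
By complementary slackness, a constraint with positive slack has shadow price 0 → labor, land.

labor, land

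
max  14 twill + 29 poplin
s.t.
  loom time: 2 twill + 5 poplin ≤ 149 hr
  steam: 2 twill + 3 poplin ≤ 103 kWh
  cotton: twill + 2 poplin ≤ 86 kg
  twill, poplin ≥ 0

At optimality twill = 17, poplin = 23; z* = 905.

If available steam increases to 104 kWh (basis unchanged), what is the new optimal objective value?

Binding: loom time and steam. Non-binding: cotton (23 unused).
Slack constraints have shadow price 0 (complementary slackness).
The binding rows give the dual system: 2·y_loom time + 2·y_steam = 14 and 5·y_loom time + 3·y_steam = 29.
Solving: y_loom time = 4, y_steam = 3.
Δz = y_steam·Δb = 3 × (1) = 3, so new z* = 905 + 3 = 908.

908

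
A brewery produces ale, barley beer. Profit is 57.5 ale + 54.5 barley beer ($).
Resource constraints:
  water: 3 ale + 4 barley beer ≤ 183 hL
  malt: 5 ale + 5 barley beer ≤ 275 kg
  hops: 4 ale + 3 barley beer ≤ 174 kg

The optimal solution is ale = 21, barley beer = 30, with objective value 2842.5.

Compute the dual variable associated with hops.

9.5

Check each constraint at x*: water 183/183 (tight); malt 255/275 (slack 20); hops 174/174 (tight).
Since malt is not tight, its dual is 0.
The binding rows give the dual system: 3·y_water + 4·y_hops = 57.5 and 4·y_water + 3·y_hops = 54.5.
→ y_water = 6.5 and y_hops = 9.5.
Shadow price of hops = 9.5.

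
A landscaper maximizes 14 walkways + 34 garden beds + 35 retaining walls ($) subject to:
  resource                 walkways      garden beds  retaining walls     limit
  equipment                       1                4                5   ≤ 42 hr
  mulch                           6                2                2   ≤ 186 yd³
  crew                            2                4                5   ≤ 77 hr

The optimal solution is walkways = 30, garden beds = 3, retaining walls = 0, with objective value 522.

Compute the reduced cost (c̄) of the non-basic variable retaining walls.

Binding: equipment and mulch. Non-binding: crew (5 unused).
Slack constraints have shadow price 0 (complementary slackness).
The binding rows give the dual system: 1·y_equipment + 6·y_mulch = 14 and 4·y_equipment + 2·y_mulch = 34.
This yields shadow prices y_equipment = 8, y_mulch = 1.
Reduced cost of retaining walls: c₃ − yᵀa₃ = 35 − (8·5 + 1·2) = 35 − 42 = -7.

-7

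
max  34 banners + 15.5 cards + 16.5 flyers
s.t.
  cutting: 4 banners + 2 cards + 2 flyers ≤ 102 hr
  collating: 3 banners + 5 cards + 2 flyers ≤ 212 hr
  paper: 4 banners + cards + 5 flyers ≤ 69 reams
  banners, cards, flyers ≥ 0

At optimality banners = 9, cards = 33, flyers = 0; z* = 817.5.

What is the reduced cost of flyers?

Binding: cutting and paper. Non-binding: collating (20 unused).
By complementary slackness, y = 0 for the non-binding constraint.
The binding rows give the dual system: 4·y_cutting + 4·y_paper = 34 and 2·y_cutting + 1·y_paper = 15.5.
This yields shadow prices y_cutting = 7, y_paper = 1.5.
Reduced cost of flyers: c₃ − yᵀa₃ = 16.5 − (7·2 + 1.5·5) = 16.5 − 21.5 = -5.

-5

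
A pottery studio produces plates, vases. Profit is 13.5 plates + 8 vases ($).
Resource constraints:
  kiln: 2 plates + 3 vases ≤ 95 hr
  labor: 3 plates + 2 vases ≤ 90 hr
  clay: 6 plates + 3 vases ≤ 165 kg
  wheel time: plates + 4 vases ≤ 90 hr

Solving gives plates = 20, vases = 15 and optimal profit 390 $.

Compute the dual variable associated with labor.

2.5

At the optimum: kiln uses 85 of 95 (slack = 10); labor uses 90 of 90 (binding); clay uses 165 of 165 (binding); wheel time uses 80 of 90 (slack = 10).
By complementary slackness, y = 0 for the non-binding constraints.
Dual feasibility on the basic columns requires 3·y_labor + 6·y_clay = 13.5, 2·y_labor + 3·y_clay = 8.
This yields shadow prices y_labor = 2.5, y_clay = 1.
Shadow price of labor = 2.5.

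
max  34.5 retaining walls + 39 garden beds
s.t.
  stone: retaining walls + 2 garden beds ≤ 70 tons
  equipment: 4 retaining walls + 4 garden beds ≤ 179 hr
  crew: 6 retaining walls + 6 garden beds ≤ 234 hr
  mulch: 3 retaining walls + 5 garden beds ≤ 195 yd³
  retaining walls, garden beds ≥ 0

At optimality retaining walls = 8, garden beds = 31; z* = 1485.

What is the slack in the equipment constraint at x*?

equipment used = 4·8 + 4·31 = 156; slack = 179 − 156 = 23.

23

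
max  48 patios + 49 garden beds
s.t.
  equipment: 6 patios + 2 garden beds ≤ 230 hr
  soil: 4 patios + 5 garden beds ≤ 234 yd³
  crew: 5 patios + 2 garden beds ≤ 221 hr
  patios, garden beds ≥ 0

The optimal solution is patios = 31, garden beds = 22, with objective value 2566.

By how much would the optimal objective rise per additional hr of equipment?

At the optimum: equipment uses 230 of 230 (binding); soil uses 234 of 234 (binding); crew uses 199 of 221 (slack = 22).
By complementary slackness, y = 0 for the non-binding constraint.
Dual feasibility on the basic columns requires 6·y_equipment + 4·y_soil = 48, 2·y_equipment + 5·y_soil = 49.
→ y_equipment = 2 and y_soil = 9.
Shadow price of equipment = 2.

2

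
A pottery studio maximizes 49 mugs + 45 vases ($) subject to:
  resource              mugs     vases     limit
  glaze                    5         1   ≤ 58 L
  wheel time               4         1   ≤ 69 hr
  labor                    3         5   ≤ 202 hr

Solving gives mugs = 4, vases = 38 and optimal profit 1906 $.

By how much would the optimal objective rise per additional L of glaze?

Check each constraint at x*: glaze 58/58 (tight); wheel time 54/69 (slack 15); labor 202/202 (tight).
By complementary slackness, y = 0 for the non-binding constraint.
Dual feasibility on the basic columns requires 5·y_glaze + 3·y_labor = 49, 1·y_glaze + 5·y_labor = 45.
This yields shadow prices y_glaze = 5, y_labor = 8.
Shadow price of glaze = 5.

5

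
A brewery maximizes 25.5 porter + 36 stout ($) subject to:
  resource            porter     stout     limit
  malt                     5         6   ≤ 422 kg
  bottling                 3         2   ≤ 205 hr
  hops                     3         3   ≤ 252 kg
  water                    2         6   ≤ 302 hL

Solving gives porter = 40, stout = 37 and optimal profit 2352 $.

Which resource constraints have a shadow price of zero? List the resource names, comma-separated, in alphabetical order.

malt: 422/422 (binding)
bottling: 194/205 (slack 11)
hops: 231/252 (slack 21)
water: 302/302 (binding)
By complementary slackness, a constraint with positive slack has shadow price 0 → bottling, hops.

bottling, hops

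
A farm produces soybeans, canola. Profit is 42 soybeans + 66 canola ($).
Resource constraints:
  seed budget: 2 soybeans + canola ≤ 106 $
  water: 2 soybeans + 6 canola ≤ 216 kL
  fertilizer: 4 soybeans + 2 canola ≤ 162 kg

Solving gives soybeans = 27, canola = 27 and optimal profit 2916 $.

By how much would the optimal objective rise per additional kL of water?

9

Binding: water and fertilizer. Non-binding: seed budget (25 unused).
Slack constraints have shadow price 0 (complementary slackness).
From A_Bᵀ y = c: 2·y_water + 4·y_fertilizer = 42; 6·y_water + 2·y_fertilizer = 66.
This yields shadow prices y_water = 9, y_fertilizer = 6.
Shadow price of water = 9.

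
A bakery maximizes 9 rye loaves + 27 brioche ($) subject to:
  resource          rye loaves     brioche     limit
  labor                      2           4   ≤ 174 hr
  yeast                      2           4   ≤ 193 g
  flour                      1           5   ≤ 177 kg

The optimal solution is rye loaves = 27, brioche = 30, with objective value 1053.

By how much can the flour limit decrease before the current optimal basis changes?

Binding constraints: labor, flour. The basis is B = [[2,4],[1,5]] with det 6.
Per unit decrease in flour, x* moves by d = (0.6667, -0.3333).
The basis stays optimal until brioche reaches 0; allowable decrease = 90 kg.

90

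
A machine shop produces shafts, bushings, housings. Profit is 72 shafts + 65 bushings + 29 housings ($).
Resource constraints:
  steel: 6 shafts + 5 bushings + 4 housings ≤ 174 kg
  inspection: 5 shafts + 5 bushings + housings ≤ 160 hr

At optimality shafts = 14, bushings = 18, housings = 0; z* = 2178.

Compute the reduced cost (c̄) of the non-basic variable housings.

-5

Both steel and inspection are binding at x*.
Dual feasibility on the basic columns requires 6·y_steel + 5·y_inspection = 72, 5·y_steel + 5·y_inspection = 65.
→ y_steel = 7 and y_inspection = 6.
Reduced cost of housings: c₃ − yᵀa₃ = 29 − (7·4 + 6·1) = 29 − 34 = -5.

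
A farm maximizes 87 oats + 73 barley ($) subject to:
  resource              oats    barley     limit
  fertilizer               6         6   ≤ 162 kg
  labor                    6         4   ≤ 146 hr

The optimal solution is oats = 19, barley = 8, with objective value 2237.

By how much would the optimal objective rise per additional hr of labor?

Check each constraint at x*: fertilizer 162/162 (tight); labor 146/146 (tight).
From A_Bᵀ y = c: 6·y_fertilizer + 6·y_labor = 87; 6·y_fertilizer + 4·y_labor = 73.
This yields shadow prices y_fertilizer = 7.5, y_labor = 7.
Shadow price of labor = 7.

7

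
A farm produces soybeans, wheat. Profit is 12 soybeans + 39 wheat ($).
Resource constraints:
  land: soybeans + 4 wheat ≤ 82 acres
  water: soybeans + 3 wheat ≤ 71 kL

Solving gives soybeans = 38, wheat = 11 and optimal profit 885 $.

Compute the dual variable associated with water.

Both land and water are binding at x*.
From A_Bᵀ y = c: 1·y_land + 1·y_water = 12; 4·y_land + 3·y_water = 39.
Solving: y_land = 3, y_water = 9.
Shadow price of water = 9.

9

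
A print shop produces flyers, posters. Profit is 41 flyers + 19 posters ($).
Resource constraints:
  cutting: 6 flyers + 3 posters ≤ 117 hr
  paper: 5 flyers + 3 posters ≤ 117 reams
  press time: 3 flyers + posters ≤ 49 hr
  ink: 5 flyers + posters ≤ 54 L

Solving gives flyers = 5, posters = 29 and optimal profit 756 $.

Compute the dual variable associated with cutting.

Binding: cutting and ink. Non-binding: paper (5 unused), press time (5 unused).
Since paper, press time are not tight, their duals are 0.
Dual feasibility on the basic columns requires 6·y_cutting + 5·y_ink = 41, 3·y_cutting + 1·y_ink = 19.
This yields shadow prices y_cutting = 6, y_ink = 1.
Shadow price of cutting = 6.

6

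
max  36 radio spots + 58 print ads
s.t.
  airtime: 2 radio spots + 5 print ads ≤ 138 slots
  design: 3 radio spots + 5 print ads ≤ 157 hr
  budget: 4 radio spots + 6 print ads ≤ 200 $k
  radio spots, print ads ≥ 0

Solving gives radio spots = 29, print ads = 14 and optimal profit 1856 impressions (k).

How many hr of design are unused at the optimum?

0

design used = 3·29 + 5·14 = 157; slack = 157 − 157 = 0.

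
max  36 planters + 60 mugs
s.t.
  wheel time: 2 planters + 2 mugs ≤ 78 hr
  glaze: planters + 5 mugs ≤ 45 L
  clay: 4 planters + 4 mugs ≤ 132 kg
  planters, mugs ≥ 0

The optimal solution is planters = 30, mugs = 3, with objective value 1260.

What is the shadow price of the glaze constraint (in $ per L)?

Check each constraint at x*: wheel time 66/78 (slack 12); glaze 45/45 (tight); clay 132/132 (tight).
Since wheel time is not tight, its dual is 0.
From A_Bᵀ y = c: 1·y_glaze + 4·y_clay = 36; 5·y_glaze + 4·y_clay = 60.
→ y_glaze = 6 and y_clay = 7.5.
Shadow price of glaze = 6.

6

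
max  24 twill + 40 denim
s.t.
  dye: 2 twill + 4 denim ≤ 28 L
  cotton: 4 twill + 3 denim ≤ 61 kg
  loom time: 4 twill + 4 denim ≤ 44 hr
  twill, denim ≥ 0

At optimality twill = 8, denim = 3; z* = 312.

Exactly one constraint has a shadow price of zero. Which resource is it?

cotton

dye: 28/28 (binding)
cotton: 41/61 (slack 20)
loom time: 44/44 (binding)
By complementary slackness, a constraint with positive slack has shadow price 0 → cotton.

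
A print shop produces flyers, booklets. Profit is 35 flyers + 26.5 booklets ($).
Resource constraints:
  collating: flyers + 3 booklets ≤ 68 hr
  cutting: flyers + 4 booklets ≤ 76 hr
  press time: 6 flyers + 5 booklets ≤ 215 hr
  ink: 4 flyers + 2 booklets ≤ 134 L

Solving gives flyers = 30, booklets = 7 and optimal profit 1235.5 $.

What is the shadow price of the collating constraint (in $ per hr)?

At the optimum: collating uses 51 of 68 (slack = 17); cutting uses 58 of 76 (slack = 18); press time uses 215 of 215 (binding); ink uses 134 of 134 (binding).
By complementary slackness, y = 0 for the non-binding constraints.
The binding rows give the dual system: 6·y_press time + 4·y_ink = 35 and 5·y_press time + 2·y_ink = 26.5.
This yields shadow prices y_press time = 4.5, y_ink = 2.
Shadow price of collating = 0.

0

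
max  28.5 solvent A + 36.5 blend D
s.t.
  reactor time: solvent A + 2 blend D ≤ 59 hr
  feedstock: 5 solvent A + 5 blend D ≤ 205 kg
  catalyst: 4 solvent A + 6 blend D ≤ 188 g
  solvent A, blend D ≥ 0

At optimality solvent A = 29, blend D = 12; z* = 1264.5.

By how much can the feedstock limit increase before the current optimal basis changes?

30

Binding constraints: feedstock, catalyst. The basis is B = [[5,5],[4,6]] with det 10.
Per unit increase in feedstock, x* moves by d = (0.6, -0.4).
The basis stays optimal until blend D reaches 0; allowable increase = 30 kg.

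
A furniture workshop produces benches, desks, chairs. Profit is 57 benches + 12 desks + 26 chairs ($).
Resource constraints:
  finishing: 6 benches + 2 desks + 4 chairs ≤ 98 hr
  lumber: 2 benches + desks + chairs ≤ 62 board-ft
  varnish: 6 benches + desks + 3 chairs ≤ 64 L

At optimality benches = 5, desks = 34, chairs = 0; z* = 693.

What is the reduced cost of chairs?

At the optimum: finishing uses 98 of 98 (binding); lumber uses 44 of 62 (slack = 18); varnish uses 64 of 64 (binding).
Since lumber is not tight, its dual is 0.
From A_Bᵀ y = c: 6·y_finishing + 6·y_varnish = 57; 2·y_finishing + 1·y_varnish = 12.
Solving: y_finishing = 2.5, y_varnish = 7.
Reduced cost of chairs: c₃ − yᵀa₃ = 26 − (2.5·4 + 7·3) = 26 − 31 = -5.

-5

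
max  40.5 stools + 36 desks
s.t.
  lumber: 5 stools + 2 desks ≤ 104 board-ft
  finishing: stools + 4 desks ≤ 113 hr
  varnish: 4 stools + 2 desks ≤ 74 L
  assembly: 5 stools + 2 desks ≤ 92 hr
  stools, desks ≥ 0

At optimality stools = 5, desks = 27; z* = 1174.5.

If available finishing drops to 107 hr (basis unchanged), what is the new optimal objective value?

1147.5

At the optimum: lumber uses 79 of 104 (slack = 25); finishing uses 113 of 113 (binding); varnish uses 74 of 74 (binding); assembly uses 79 of 92 (slack = 13).
Since lumber, assembly are not tight, their duals are 0.
From A_Bᵀ y = c: 1·y_finishing + 4·y_varnish = 40.5; 4·y_finishing + 2·y_varnish = 36.
Solving: y_finishing = 4.5, y_varnish = 9.
Δz = y_finishing·Δb = 4.5 × (-6) = -27, so new z* = 1174.5 − 27 = 1147.5.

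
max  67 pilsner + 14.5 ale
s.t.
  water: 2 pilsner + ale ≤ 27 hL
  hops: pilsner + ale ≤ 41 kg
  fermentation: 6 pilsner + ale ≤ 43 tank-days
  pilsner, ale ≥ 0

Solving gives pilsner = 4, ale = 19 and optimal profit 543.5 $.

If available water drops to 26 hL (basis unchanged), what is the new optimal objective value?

Check each constraint at x*: water 27/27 (tight); hops 23/41 (slack 18); fermentation 43/43 (tight).
Slack constraints have shadow price 0 (complementary slackness).
The binding rows give the dual system: 2·y_water + 6·y_fermentation = 67 and 1·y_water + 1·y_fermentation = 14.5.
This yields shadow prices y_water = 5, y_fermentation = 9.5.
Δz = y_water·Δb = 5 × (-1) = -5, so new z* = 543.5 − 5 = 538.5.

538.5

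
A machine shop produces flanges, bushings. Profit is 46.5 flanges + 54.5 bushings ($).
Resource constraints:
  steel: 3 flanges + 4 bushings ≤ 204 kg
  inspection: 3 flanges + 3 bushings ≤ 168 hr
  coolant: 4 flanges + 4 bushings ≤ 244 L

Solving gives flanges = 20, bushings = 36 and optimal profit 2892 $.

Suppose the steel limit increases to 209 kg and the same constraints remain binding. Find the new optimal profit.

Check each constraint at x*: steel 204/204 (tight); inspection 168/168 (tight); coolant 224/244 (slack 20).
Since coolant is not tight, its dual is 0.
The binding rows give the dual system: 3·y_steel + 3·y_inspection = 46.5 and 4·y_steel + 3·y_inspection = 54.5.
This yields shadow prices y_steel = 8, y_inspection = 7.5.
Δz = y_steel·Δb = 8 × (5) = 40, so new z* = 2892 + 40 = 2932.

2932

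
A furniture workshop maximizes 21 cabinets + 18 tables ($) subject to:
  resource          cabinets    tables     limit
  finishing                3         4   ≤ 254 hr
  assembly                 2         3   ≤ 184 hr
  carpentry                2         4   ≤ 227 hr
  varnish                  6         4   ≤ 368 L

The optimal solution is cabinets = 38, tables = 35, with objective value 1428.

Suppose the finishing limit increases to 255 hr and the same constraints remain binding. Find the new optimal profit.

1430

Check each constraint at x*: finishing 254/254 (tight); assembly 181/184 (slack 3); carpentry 216/227 (slack 11); varnish 368/368 (tight).
By complementary slackness, y = 0 for the non-binding constraints.
Dual feasibility on the basic columns requires 3·y_finishing + 6·y_varnish = 21, 4·y_finishing + 4·y_varnish = 18.
→ y_finishing = 2 and y_varnish = 2.5.
Δz = y_finishing·Δb = 2 × (1) = 2, so new z* = 1428 + 2 = 1430.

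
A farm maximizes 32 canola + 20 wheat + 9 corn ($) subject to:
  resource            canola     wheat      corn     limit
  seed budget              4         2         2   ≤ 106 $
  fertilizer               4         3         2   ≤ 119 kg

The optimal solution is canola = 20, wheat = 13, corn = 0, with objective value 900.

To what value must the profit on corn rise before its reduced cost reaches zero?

16

At the optimum: seed budget uses 106 of 106 (binding); fertilizer uses 119 of 119 (binding).
From A_Bᵀ y = c: 4·y_seed budget + 4·y_fertilizer = 32; 2·y_seed budget + 3·y_fertilizer = 20.
Solving: y_seed budget = 4, y_fertilizer = 4.
corn enters the basis when its profit ≥ yᵀa₃ = 4·2 + 4·2 = 16.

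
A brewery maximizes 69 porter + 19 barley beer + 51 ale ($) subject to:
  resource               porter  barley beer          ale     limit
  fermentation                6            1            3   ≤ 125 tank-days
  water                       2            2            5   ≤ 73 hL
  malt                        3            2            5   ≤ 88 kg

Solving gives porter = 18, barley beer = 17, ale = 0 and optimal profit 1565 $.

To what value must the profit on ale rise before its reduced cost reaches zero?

At the optimum: fermentation uses 125 of 125 (binding); water uses 70 of 73 (slack = 3); malt uses 88 of 88 (binding).
Slack constraints have shadow price 0 (complementary slackness).
Dual feasibility on the basic columns requires 6·y_fermentation + 3·y_malt = 69, 1·y_fermentation + 2·y_malt = 19.
→ y_fermentation = 9 and y_malt = 5.
ale enters the basis when its profit ≥ yᵀa₃ = 9·3 + 5·5 = 52.

52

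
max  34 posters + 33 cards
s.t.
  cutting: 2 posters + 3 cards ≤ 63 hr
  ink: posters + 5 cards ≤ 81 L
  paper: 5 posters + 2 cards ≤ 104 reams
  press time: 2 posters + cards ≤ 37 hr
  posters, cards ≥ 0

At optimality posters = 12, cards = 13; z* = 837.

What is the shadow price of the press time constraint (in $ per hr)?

Check each constraint at x*: cutting 63/63 (tight); ink 77/81 (slack 4); paper 86/104 (slack 18); press time 37/37 (tight).
By complementary slackness, y = 0 for the non-binding constraints.
The binding rows give the dual system: 2·y_cutting + 2·y_press time = 34 and 3·y_cutting + 1·y_press time = 33.
→ y_cutting = 8 and y_press time = 9.
Shadow price of press time = 9.

9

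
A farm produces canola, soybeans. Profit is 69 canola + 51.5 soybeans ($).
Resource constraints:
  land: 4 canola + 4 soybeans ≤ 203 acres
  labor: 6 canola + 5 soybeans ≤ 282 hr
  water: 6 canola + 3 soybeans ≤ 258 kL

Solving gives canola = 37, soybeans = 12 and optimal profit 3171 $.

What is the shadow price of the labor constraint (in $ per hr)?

Check each constraint at x*: land 196/203 (slack 7); labor 282/282 (tight); water 258/258 (tight).
By complementary slackness, y = 0 for the non-binding constraint.
The binding rows give the dual system: 6·y_labor + 6·y_water = 69 and 5·y_labor + 3·y_water = 51.5.
This yields shadow prices y_labor = 8.5, y_water = 3.
Shadow price of labor = 8.5.

8.5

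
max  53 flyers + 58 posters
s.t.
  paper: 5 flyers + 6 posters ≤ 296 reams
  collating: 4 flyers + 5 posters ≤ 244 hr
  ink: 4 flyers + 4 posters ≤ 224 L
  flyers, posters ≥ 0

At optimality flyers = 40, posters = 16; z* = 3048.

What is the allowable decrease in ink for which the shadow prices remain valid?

Binding constraints: paper, ink. The basis is B = [[5,6],[4,4]] with det -4.
Per unit decrease in ink, x* moves by d = (-1.5, 1.25).
The basis stays optimal until collating becomes binding; allowable decrease = 16 L.

16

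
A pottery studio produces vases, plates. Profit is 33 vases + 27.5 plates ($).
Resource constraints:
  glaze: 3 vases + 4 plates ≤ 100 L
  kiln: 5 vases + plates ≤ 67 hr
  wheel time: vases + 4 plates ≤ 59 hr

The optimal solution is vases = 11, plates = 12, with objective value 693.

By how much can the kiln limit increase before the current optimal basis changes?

45.125

Binding constraints: kiln, wheel time. The basis is B = [[5,1],[1,4]] with det 19.
Per unit increase in kiln, x* moves by d = (0.2105, -0.0526).
The basis stays optimal until glaze becomes binding; allowable increase = 45.125 hr.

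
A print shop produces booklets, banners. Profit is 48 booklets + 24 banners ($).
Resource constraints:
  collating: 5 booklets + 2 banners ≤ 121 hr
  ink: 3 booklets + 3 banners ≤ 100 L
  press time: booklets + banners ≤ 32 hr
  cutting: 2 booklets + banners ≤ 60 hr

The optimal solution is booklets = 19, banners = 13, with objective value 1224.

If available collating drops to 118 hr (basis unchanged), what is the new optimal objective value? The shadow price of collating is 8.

Δb = -3, so new z* = 1224 + (8)·(-3) = 1224 − 24 = 1200.

1200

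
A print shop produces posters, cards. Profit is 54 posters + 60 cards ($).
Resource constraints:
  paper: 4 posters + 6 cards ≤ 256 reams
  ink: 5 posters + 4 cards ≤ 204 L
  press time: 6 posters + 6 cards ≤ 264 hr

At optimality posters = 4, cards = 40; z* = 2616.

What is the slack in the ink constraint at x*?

ink used = 5·4 + 4·40 = 180; slack = 204 − 180 = 24.

24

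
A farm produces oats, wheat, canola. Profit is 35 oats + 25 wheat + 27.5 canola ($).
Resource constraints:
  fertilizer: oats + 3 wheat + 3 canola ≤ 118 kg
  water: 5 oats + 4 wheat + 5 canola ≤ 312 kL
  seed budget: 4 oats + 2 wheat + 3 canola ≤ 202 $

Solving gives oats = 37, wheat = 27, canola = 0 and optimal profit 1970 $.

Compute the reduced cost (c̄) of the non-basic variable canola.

-5.5

Check each constraint at x*: fertilizer 118/118 (tight); water 293/312 (slack 19); seed budget 202/202 (tight).
Slack constraints have shadow price 0 (complementary slackness).
The binding rows give the dual system: 1·y_fertilizer + 4·y_seed budget = 35 and 3·y_fertilizer + 2·y_seed budget = 25.
This yields shadow prices y_fertilizer = 3, y_seed budget = 8.
Reduced cost of canola: c₃ − yᵀa₃ = 27.5 − (3·3 + 8·3) = 27.5 − 33 = -5.5.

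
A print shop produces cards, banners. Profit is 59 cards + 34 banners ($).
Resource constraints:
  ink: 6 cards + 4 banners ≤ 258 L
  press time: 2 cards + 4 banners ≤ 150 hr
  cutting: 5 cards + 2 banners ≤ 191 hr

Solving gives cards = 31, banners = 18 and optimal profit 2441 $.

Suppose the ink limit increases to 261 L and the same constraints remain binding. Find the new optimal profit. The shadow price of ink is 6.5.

2460.5

Δb = 3, so new z* = 2441 + (6.5)·(3) = 2441 + 19.5 = 2460.5.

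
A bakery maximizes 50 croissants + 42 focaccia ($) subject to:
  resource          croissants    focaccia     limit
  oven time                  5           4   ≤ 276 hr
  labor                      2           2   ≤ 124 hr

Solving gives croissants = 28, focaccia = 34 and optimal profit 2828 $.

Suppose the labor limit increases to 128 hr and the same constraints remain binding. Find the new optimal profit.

At the optimum: oven time uses 276 of 276 (binding); labor uses 124 of 124 (binding).
From A_Bᵀ y = c: 5·y_oven time + 2·y_labor = 50; 4·y_oven time + 2·y_labor = 42.
This yields shadow prices y_oven time = 8, y_labor = 5.
Δz = y_labor·Δb = 5 × (4) = 20, so new z* = 2828 + 20 = 2848.

2848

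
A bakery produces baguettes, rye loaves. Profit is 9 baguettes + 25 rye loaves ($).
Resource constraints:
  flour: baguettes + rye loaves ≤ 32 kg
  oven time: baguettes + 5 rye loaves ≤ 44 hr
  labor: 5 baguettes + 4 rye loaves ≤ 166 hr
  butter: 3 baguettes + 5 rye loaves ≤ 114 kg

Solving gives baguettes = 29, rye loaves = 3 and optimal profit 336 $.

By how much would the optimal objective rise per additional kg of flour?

At the optimum: flour uses 32 of 32 (binding); oven time uses 44 of 44 (binding); labor uses 157 of 166 (slack = 9); butter uses 102 of 114 (slack = 12).
Slack constraints have shadow price 0 (complementary slackness).
From A_Bᵀ y = c: 1·y_flour + 1·y_oven time = 9; 1·y_flour + 5·y_oven time = 25.
Solving: y_flour = 5, y_oven time = 4.
Shadow price of flour = 5.

5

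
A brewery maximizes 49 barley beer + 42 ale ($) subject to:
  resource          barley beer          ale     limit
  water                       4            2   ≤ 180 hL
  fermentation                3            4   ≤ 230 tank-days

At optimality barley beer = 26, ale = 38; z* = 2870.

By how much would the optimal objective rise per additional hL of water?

At the optimum: water uses 180 of 180 (binding); fermentation uses 230 of 230 (binding).
Dual feasibility on the basic columns requires 4·y_water + 3·y_fermentation = 49, 2·y_water + 4·y_fermentation = 42.
This yields shadow prices y_water = 7, y_fermentation = 7.
Shadow price of water = 7.

7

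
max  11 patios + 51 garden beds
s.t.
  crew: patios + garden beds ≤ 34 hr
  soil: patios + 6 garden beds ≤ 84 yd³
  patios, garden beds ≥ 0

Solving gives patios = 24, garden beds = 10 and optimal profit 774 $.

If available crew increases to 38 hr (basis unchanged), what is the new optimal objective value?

Check each constraint at x*: crew 34/34 (tight); soil 84/84 (tight).
The binding rows give the dual system: 1·y_crew + 1·y_soil = 11 and 1·y_crew + 6·y_soil = 51.
→ y_crew = 3 and y_soil = 8.
Δz = y_crew·Δb = 3 × (4) = 12, so new z* = 774 + 12 = 786.

786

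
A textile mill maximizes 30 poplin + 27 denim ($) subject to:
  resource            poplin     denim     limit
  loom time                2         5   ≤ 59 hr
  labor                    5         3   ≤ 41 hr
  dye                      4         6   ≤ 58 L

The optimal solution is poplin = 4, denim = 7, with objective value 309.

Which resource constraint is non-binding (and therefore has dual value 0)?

loom time

loom time: 43/59 (slack 16)
labor: 41/41 (binding)
dye: 58/58 (binding)
By complementary slackness, a constraint with positive slack has shadow price 0 → loom time.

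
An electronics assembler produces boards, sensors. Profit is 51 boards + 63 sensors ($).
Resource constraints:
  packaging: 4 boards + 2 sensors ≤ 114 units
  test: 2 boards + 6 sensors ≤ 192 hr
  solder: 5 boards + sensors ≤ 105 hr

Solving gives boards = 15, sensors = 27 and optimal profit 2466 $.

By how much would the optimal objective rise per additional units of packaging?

9

Binding: packaging and test. Non-binding: solder (3 unused).
Slack constraints have shadow price 0 (complementary slackness).
From A_Bᵀ y = c: 4·y_packaging + 2·y_test = 51; 2·y_packaging + 6·y_test = 63.
Solving: y_packaging = 9, y_test = 7.5.
Shadow price of packaging = 9.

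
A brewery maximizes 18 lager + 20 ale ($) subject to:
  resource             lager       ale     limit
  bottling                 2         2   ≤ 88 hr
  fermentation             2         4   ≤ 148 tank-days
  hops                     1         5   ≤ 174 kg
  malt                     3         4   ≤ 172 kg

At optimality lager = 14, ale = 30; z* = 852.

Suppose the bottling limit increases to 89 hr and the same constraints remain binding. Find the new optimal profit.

860

Check each constraint at x*: bottling 88/88 (tight); fermentation 148/148 (tight); hops 164/174 (slack 10); malt 162/172 (slack 10).
Slack constraints have shadow price 0 (complementary slackness).
The binding rows give the dual system: 2·y_bottling + 2·y_fermentation = 18 and 2·y_bottling + 4·y_fermentation = 20.
→ y_bottling = 8 and y_fermentation = 1.
Δz = y_bottling·Δb = 8 × (1) = 8, so new z* = 852 + 8 = 860.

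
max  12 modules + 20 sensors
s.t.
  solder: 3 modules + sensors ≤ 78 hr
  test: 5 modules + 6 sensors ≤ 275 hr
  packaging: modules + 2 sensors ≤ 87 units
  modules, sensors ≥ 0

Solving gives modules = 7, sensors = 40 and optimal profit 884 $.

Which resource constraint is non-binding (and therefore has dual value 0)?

solder: 61/78 (slack 17)
test: 275/275 (binding)
packaging: 87/87 (binding)
By complementary slackness, a constraint with positive slack has shadow price 0 → solder.

solder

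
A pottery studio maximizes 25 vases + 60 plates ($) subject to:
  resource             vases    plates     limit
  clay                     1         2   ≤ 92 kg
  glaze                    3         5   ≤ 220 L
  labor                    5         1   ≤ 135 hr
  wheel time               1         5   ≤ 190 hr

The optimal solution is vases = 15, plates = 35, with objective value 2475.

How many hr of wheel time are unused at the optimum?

wheel time used = 1·15 + 5·35 = 190; slack = 190 − 190 = 0.

0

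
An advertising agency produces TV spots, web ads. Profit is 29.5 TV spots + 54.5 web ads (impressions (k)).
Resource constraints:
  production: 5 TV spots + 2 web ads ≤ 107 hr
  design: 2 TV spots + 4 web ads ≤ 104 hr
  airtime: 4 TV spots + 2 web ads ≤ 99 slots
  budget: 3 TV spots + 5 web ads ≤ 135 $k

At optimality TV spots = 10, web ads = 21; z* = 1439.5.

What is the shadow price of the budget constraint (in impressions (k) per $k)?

4.5

Check each constraint at x*: production 92/107 (slack 15); design 104/104 (tight); airtime 82/99 (slack 17); budget 135/135 (tight).
Slack constraints have shadow price 0 (complementary slackness).
The binding rows give the dual system: 2·y_design + 3·y_budget = 29.5 and 4·y_design + 5·y_budget = 54.5.
Solving: y_design = 8, y_budget = 4.5.
Shadow price of budget = 4.5.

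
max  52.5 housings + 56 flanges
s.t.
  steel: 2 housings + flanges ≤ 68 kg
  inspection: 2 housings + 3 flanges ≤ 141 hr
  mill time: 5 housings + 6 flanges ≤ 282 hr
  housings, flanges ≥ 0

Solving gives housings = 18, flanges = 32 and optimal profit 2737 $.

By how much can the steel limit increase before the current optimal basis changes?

Binding constraints: steel, mill time. The basis is B = [[2,1],[5,6]] with det 7.
Per unit increase in steel, x* moves by d = (0.8571, -0.7143).
The basis stays optimal until flanges reaches 0; allowable increase = 44.8 kg.

44.8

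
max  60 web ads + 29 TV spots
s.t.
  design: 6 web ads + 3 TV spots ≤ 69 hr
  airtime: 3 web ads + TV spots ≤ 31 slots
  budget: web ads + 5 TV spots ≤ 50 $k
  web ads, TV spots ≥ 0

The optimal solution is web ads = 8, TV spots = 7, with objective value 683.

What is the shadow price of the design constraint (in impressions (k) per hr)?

At the optimum: design uses 69 of 69 (binding); airtime uses 31 of 31 (binding); budget uses 43 of 50 (slack = 7).
Since budget is not tight, its dual is 0.
The binding rows give the dual system: 6·y_design + 3·y_airtime = 60 and 3·y_design + 1·y_airtime = 29.
This yields shadow prices y_design = 9, y_airtime = 2.
Shadow price of design = 9.

9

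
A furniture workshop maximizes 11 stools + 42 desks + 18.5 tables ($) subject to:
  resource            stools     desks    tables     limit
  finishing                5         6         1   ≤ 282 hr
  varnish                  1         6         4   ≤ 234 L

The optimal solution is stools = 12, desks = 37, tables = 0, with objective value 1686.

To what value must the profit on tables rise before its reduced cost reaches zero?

Both finishing and varnish are binding at x*.
The binding rows give the dual system: 5·y_finishing + 1·y_varnish = 11 and 6·y_finishing + 6·y_varnish = 42.
→ y_finishing = 1 and y_varnish = 6.
tables enters the basis when its profit ≥ yᵀa₃ = 1·1 + 6·4 = 25.

25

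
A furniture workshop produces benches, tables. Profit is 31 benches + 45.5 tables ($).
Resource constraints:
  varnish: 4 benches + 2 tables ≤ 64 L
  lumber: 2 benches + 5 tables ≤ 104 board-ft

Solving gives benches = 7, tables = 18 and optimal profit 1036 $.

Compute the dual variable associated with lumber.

7.5

Check each constraint at x*: varnish 64/64 (tight); lumber 104/104 (tight).
From A_Bᵀ y = c: 4·y_varnish + 2·y_lumber = 31; 2·y_varnish + 5·y_lumber = 45.5.
Solving: y_varnish = 4, y_lumber = 7.5.
Shadow price of lumber = 7.5.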